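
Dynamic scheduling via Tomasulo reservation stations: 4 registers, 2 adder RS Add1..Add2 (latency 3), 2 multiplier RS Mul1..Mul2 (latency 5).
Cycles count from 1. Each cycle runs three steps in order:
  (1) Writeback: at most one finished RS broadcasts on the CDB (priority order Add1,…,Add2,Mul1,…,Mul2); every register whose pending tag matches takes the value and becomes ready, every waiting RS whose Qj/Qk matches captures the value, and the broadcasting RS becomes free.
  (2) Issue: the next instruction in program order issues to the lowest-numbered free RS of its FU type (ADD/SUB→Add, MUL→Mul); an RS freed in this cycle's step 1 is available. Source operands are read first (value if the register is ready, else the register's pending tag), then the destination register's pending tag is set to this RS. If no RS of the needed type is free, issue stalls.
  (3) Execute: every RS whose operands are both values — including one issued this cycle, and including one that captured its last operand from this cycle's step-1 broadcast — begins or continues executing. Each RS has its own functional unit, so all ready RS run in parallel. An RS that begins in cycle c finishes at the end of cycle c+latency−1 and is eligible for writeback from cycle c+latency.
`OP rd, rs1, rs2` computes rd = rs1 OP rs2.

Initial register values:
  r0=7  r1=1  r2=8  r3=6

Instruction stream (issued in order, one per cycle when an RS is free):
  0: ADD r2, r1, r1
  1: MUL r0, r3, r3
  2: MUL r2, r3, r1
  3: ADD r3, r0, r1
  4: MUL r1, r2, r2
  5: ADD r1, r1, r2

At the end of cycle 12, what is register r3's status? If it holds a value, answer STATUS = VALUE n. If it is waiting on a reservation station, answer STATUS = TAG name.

STATUS = VALUE 37

cycle 1: issue ADD r2<-Add1 // r0:7,r1:1,r2:Add1,r3:6
cycle 2: issue MUL r0<-Mul1 // r0:Mul1,r1:1,r2:Add1,r3:6
cycle 3: issue MUL r2<-Mul2 // r0:Mul1,r1:1,r2:Mul2,r3:6
cycle 4: CDB Add1=2; issue ADD r3<-Add1 // r0:Mul1,r1:1,r2:Mul2,r3:Add1
cycle 5: stall // r0:Mul1,r1:1,r2:Mul2,r3:Add1
cycle 6: stall // r0:Mul1,r1:1,r2:Mul2,r3:Add1
cycle 7: CDB Mul1=36; issue MUL r1<-Mul1 // r0:36,r1:Mul1,r2:Mul2,r3:Add1
cycle 8: CDB Mul2=6; issue ADD r1<-Add2 // r0:36,r1:Add2,r2:6,r3:Add1
cycle 9: - // r0:36,r1:Add2,r2:6,r3:Add1
cycle 10: CDB Add1=37 // r0:36,r1:Add2,r2:6,r3:37
cycle 11: - // r0:36,r1:Add2,r2:6,r3:37
cycle 12: - // r0:36,r1:Add2,r2:6,r3:37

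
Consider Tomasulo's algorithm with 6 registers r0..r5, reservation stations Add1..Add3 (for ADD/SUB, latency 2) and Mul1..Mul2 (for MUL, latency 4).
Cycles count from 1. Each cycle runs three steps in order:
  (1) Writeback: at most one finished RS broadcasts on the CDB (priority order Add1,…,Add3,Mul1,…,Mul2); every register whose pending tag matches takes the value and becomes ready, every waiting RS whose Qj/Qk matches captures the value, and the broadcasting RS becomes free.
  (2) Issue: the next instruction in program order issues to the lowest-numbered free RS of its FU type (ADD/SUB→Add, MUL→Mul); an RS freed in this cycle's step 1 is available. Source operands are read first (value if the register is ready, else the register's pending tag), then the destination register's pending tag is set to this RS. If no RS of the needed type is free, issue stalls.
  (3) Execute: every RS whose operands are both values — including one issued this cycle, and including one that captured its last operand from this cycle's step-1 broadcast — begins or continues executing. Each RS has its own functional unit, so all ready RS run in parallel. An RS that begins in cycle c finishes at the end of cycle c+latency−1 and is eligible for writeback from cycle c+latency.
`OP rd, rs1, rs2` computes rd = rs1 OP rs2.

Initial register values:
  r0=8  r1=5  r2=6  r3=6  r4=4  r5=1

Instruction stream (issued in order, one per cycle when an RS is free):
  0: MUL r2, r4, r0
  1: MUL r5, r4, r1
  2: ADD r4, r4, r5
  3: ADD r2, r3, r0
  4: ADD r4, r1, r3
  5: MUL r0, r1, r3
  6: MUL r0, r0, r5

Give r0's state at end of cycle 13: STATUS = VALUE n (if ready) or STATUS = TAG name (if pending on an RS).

STATUS = TAG Mul2

c1: issue MUL r2<-Mul1 | r0:8,r1:5,r2:Mul1,r3:6,r4:4,r5:1
c2: issue MUL r5<-Mul2 | r0:8,r1:5,r2:Mul1,r3:6,r4:4,r5:Mul2
c3: issue ADD r4<-Add1 | r0:8,r1:5,r2:Mul1,r3:6,r4:Add1,r5:Mul2
c4: issue ADD r2<-Add2 | r0:8,r1:5,r2:Add2,r3:6,r4:Add1,r5:Mul2
c5: CDB Mul1=32; issue ADD r4<-Add3 | r0:8,r1:5,r2:Add2,r3:6,r4:Add3,r5:Mul2
c6: CDB Add2=14; issue MUL r0<-Mul1 | r0:Mul1,r1:5,r2:14,r3:6,r4:Add3,r5:Mul2
c7: CDB Add3=11; stall | r0:Mul1,r1:5,r2:14,r3:6,r4:11,r5:Mul2
c8: CDB Mul2=20; issue MUL r0<-Mul2 | r0:Mul2,r1:5,r2:14,r3:6,r4:11,r5:20
c9: - | r0:Mul2,r1:5,r2:14,r3:6,r4:11,r5:20
c10: CDB Add1=24 | r0:Mul2,r1:5,r2:14,r3:6,r4:11,r5:20
c11: CDB Mul1=30 | r0:Mul2,r1:5,r2:14,r3:6,r4:11,r5:20
c12: - | r0:Mul2,r1:5,r2:14,r3:6,r4:11,r5:20
c13: - | r0:Mul2,r1:5,r2:14,r3:6,r4:11,r5:20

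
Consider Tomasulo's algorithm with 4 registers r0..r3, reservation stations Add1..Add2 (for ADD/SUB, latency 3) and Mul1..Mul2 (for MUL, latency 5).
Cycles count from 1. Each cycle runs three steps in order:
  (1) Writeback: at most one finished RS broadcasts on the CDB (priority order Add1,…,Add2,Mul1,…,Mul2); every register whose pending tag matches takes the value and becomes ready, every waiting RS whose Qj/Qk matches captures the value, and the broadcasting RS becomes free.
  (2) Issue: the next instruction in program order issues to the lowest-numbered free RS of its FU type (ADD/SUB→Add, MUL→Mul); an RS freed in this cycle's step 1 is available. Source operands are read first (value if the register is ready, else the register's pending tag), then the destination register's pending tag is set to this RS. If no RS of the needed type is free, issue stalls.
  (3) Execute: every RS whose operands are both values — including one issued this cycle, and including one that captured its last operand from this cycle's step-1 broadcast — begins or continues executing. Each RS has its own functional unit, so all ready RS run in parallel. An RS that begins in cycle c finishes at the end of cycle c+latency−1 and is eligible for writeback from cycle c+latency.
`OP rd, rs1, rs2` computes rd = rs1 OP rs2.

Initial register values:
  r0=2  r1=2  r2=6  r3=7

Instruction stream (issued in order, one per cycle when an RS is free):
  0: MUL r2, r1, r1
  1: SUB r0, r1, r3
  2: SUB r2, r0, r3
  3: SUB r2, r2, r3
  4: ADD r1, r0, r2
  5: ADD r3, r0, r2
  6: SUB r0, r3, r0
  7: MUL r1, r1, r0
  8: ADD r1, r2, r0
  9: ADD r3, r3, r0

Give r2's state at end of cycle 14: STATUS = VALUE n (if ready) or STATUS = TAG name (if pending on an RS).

cycle 1: issue MUL r2<-Mul1 // r0:2,r1:2,r2:Mul1,r3:7
cycle 2: issue SUB r0<-Add1 // r0:Add1,r1:2,r2:Mul1,r3:7
cycle 3: issue SUB r2<-Add2 // r0:Add1,r1:2,r2:Add2,r3:7
cycle 4: stall // r0:Add1,r1:2,r2:Add2,r3:7
cycle 5: CDB Add1=-5; issue SUB r2<-Add1 // r0:-5,r1:2,r2:Add1,r3:7
cycle 6: CDB Mul1=4; stall // r0:-5,r1:2,r2:Add1,r3:7
cycle 7: stall // r0:-5,r1:2,r2:Add1,r3:7
cycle 8: CDB Add2=-12; issue ADD r1<-Add2 // r0:-5,r1:Add2,r2:Add1,r3:7
cycle 9: stall // r0:-5,r1:Add2,r2:Add1,r3:7
cycle 10: stall // r0:-5,r1:Add2,r2:Add1,r3:7
cycle 11: CDB Add1=-19; issue ADD r3<-Add1 // r0:-5,r1:Add2,r2:-19,r3:Add1
cycle 12: stall // r0:-5,r1:Add2,r2:-19,r3:Add1
cycle 13: stall // r0:-5,r1:Add2,r2:-19,r3:Add1
cycle 14: CDB Add1=-24; issue SUB r0<-Add1 // r0:Add1,r1:Add2,r2:-19,r3:-24

STATUS = VALUE -19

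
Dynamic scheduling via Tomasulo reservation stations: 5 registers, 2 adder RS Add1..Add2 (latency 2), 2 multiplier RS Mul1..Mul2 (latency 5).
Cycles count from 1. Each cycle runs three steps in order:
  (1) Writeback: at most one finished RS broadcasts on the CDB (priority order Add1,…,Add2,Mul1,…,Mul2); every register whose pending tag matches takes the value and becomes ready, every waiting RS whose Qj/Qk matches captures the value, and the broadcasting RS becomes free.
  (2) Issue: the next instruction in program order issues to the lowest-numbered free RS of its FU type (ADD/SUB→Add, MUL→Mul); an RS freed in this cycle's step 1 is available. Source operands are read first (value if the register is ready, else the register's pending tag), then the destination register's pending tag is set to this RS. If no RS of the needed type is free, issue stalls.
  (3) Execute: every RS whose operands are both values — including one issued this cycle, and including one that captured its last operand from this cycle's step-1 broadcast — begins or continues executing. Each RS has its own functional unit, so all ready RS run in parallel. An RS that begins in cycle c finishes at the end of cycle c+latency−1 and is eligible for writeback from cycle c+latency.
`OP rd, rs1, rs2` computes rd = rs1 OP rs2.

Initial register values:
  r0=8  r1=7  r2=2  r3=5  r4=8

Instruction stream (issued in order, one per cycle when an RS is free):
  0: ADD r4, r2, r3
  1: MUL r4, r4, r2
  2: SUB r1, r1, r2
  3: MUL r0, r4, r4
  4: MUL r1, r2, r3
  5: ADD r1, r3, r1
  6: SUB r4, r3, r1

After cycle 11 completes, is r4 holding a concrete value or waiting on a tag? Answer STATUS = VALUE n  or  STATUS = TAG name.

c1: issue ADD r4<-Add1 | r0:8,r1:7,r2:2,r3:5,r4:Add1
c2: issue MUL r4<-Mul1 | r0:8,r1:7,r2:2,r3:5,r4:Mul1
c3: CDB Add1=7; issue SUB r1<-Add1 | r0:8,r1:Add1,r2:2,r3:5,r4:Mul1
c4: issue MUL r0<-Mul2 | r0:Mul2,r1:Add1,r2:2,r3:5,r4:Mul1
c5: CDB Add1=5; stall | r0:Mul2,r1:5,r2:2,r3:5,r4:Mul1
c6: stall | r0:Mul2,r1:5,r2:2,r3:5,r4:Mul1
c7: stall | r0:Mul2,r1:5,r2:2,r3:5,r4:Mul1
c8: CDB Mul1=14; issue MUL r1<-Mul1 | r0:Mul2,r1:Mul1,r2:2,r3:5,r4:14
c9: issue ADD r1<-Add1 | r0:Mul2,r1:Add1,r2:2,r3:5,r4:14
c10: issue SUB r4<-Add2 | r0:Mul2,r1:Add1,r2:2,r3:5,r4:Add2
c11: - | r0:Mul2,r1:Add1,r2:2,r3:5,r4:Add2

STATUS = TAG Add2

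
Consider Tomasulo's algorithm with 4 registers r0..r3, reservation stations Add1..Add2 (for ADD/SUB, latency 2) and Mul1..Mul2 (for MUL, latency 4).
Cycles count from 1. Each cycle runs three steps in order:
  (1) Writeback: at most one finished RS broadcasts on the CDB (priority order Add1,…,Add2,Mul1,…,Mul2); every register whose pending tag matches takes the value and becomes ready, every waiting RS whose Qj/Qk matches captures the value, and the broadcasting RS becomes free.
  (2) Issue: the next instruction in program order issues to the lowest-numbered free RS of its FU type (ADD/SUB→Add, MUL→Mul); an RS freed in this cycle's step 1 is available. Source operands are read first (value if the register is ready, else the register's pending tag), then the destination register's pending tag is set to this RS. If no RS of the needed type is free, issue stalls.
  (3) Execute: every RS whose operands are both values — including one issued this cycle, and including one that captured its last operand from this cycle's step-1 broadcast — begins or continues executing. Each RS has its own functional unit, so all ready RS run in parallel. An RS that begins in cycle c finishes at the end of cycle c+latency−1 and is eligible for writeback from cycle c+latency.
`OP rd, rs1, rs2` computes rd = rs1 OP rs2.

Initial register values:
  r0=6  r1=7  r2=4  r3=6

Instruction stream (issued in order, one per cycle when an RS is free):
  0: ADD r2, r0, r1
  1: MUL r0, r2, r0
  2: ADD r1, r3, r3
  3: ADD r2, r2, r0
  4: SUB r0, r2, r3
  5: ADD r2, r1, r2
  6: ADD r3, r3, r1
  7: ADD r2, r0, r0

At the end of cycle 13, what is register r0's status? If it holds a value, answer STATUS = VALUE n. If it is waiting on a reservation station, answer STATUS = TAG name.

c1: issue ADD r2<-Add1 | r0:6,r1:7,r2:Add1,r3:6
c2: issue MUL r0<-Mul1 | r0:Mul1,r1:7,r2:Add1,r3:6
c3: CDB Add1=13; issue ADD r1<-Add1 | r0:Mul1,r1:Add1,r2:13,r3:6
c4: issue ADD r2<-Add2 | r0:Mul1,r1:Add1,r2:Add2,r3:6
c5: CDB Add1=12; issue SUB r0<-Add1 | r0:Add1,r1:12,r2:Add2,r3:6
c6: stall | r0:Add1,r1:12,r2:Add2,r3:6
c7: CDB Mul1=78; stall | r0:Add1,r1:12,r2:Add2,r3:6
c8: stall | r0:Add1,r1:12,r2:Add2,r3:6
c9: CDB Add2=91; issue ADD r2<-Add2 | r0:Add1,r1:12,r2:Add2,r3:6
c10: stall | r0:Add1,r1:12,r2:Add2,r3:6
c11: CDB Add1=85; issue ADD r3<-Add1 | r0:85,r1:12,r2:Add2,r3:Add1
c12: CDB Add2=103; issue ADD r2<-Add2 | r0:85,r1:12,r2:Add2,r3:Add1
c13: CDB Add1=18 | r0:85,r1:12,r2:Add2,r3:18

STATUS = VALUE 85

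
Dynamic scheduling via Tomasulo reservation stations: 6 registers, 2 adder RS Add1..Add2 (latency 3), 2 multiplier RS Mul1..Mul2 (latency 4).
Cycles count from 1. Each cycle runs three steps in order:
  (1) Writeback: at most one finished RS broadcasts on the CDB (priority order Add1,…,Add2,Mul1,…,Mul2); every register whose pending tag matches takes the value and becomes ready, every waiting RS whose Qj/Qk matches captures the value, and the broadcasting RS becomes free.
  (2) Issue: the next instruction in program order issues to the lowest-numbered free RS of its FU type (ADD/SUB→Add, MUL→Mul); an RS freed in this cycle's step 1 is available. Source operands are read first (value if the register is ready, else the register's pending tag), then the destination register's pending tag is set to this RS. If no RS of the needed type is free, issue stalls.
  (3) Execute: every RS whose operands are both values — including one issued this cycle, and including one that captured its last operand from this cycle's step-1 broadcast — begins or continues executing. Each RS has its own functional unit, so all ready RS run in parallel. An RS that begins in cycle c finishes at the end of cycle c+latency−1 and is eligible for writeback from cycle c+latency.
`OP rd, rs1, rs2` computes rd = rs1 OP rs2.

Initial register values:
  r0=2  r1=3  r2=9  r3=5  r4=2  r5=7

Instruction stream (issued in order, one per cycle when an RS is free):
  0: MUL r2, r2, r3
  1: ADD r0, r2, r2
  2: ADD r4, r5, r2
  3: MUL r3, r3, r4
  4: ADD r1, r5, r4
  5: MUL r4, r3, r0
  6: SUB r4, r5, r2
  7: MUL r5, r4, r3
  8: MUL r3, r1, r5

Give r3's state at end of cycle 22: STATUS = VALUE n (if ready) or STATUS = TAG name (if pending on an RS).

  c1: issue MUL r2<-Mul1  regs: r0:2,r1:3,r2:Mul1,r3:5,r4:2,r5:7
  c2: issue ADD r0<-Add1  regs: r0:Add1,r1:3,r2:Mul1,r3:5,r4:2,r5:7
  c3: issue ADD r4<-Add2  regs: r0:Add1,r1:3,r2:Mul1,r3:5,r4:Add2,r5:7
  c4: issue MUL r3<-Mul2  regs: r0:Add1,r1:3,r2:Mul1,r3:Mul2,r4:Add2,r5:7
  c5: CDB Mul1=45; stall  regs: r0:Add1,r1:3,r2:45,r3:Mul2,r4:Add2,r5:7
  c6: stall  regs: r0:Add1,r1:3,r2:45,r3:Mul2,r4:Add2,r5:7
  c7: stall  regs: r0:Add1,r1:3,r2:45,r3:Mul2,r4:Add2,r5:7
  c8: CDB Add1=90; issue ADD r1<-Add1  regs: r0:90,r1:Add1,r2:45,r3:Mul2,r4:Add2,r5:7
  c9: CDB Add2=52; issue MUL r4<-Mul1  regs: r0:90,r1:Add1,r2:45,r3:Mul2,r4:Mul1,r5:7
  c10: issue SUB r4<-Add2  regs: r0:90,r1:Add1,r2:45,r3:Mul2,r4:Add2,r5:7
  c11: stall  regs: r0:90,r1:Add1,r2:45,r3:Mul2,r4:Add2,r5:7
  c12: CDB Add1=59; stall  regs: r0:90,r1:59,r2:45,r3:Mul2,r4:Add2,r5:7
  c13: CDB Add2=-38; stall  regs: r0:90,r1:59,r2:45,r3:Mul2,r4:-38,r5:7
  c14: CDB Mul2=260; issue MUL r5<-Mul2  regs: r0:90,r1:59,r2:45,r3:260,r4:-38,r5:Mul2
  c15: stall  regs: r0:90,r1:59,r2:45,r3:260,r4:-38,r5:Mul2
  c16: stall  regs: r0:90,r1:59,r2:45,r3:260,r4:-38,r5:Mul2
  c17: stall  regs: r0:90,r1:59,r2:45,r3:260,r4:-38,r5:Mul2
  c18: CDB Mul1=23400; issue MUL r3<-Mul1  regs: r0:90,r1:59,r2:45,r3:Mul1,r4:-38,r5:Mul2
  c19: CDB Mul2=-9880  regs: r0:90,r1:59,r2:45,r3:Mul1,r4:-38,r5:-9880
  c20: -  regs: r0:90,r1:59,r2:45,r3:Mul1,r4:-38,r5:-9880
  c21: -  regs: r0:90,r1:59,r2:45,r3:Mul1,r4:-38,r5:-9880
  c22: -  regs: r0:90,r1:59,r2:45,r3:Mul1,r4:-38,r5:-9880

STATUS = TAG Mul1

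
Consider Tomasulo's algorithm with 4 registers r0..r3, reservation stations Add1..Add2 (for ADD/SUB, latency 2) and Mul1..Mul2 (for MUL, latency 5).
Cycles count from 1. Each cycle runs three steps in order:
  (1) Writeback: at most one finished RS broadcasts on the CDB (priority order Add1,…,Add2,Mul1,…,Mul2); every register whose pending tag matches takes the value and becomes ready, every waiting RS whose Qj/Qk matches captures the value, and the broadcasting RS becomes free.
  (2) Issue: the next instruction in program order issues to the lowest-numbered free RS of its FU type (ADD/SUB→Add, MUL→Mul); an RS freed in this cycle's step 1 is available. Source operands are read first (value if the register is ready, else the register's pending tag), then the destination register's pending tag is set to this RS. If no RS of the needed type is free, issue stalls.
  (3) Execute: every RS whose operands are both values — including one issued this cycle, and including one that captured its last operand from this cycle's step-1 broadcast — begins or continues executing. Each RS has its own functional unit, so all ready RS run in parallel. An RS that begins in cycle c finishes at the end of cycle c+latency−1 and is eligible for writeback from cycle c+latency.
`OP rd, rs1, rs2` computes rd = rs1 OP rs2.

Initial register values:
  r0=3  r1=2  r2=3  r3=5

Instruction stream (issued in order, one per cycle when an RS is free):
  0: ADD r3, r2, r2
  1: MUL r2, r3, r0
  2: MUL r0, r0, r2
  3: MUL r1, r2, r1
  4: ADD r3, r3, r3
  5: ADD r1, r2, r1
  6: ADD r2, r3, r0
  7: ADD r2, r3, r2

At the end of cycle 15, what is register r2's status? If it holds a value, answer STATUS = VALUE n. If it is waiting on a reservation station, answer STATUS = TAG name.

STATUS = TAG Add2

c1: issue ADD r3<-Add1 | r0:3,r1:2,r2:3,r3:Add1
c2: issue MUL r2<-Mul1 | r0:3,r1:2,r2:Mul1,r3:Add1
c3: CDB Add1=6; issue MUL r0<-Mul2 | r0:Mul2,r1:2,r2:Mul1,r3:6
c4: stall | r0:Mul2,r1:2,r2:Mul1,r3:6
c5: stall | r0:Mul2,r1:2,r2:Mul1,r3:6
c6: stall | r0:Mul2,r1:2,r2:Mul1,r3:6
c7: stall | r0:Mul2,r1:2,r2:Mul1,r3:6
c8: CDB Mul1=18; issue MUL r1<-Mul1 | r0:Mul2,r1:Mul1,r2:18,r3:6
c9: issue ADD r3<-Add1 | r0:Mul2,r1:Mul1,r2:18,r3:Add1
c10: issue ADD r1<-Add2 | r0:Mul2,r1:Add2,r2:18,r3:Add1
c11: CDB Add1=12; issue ADD r2<-Add1 | r0:Mul2,r1:Add2,r2:Add1,r3:12
c12: stall | r0:Mul2,r1:Add2,r2:Add1,r3:12
c13: CDB Mul1=36; stall | r0:Mul2,r1:Add2,r2:Add1,r3:12
c14: CDB Mul2=54; stall | r0:54,r1:Add2,r2:Add1,r3:12
c15: CDB Add2=54; issue ADD r2<-Add2 | r0:54,r1:54,r2:Add2,r3:12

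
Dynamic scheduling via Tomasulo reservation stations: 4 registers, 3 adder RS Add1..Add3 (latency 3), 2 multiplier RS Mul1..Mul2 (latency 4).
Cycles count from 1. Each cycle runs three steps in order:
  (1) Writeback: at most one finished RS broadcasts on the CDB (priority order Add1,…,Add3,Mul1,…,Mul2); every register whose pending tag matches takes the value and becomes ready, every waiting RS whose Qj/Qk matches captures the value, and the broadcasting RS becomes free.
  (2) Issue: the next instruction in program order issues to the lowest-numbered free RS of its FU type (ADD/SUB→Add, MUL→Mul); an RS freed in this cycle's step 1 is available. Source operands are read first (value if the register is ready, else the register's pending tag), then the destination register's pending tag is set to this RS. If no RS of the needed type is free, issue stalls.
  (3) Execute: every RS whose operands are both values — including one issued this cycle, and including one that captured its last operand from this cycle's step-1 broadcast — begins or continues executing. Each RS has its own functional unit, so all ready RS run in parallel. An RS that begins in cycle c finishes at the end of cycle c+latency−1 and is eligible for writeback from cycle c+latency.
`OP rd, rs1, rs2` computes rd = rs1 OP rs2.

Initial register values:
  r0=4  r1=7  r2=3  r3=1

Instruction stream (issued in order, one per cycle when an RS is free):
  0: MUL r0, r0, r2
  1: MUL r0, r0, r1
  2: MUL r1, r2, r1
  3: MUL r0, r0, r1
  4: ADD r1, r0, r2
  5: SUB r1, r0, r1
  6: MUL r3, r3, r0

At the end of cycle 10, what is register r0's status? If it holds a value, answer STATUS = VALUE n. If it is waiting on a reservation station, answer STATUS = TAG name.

STATUS = TAG Mul1

c1: issue MUL r0<-Mul1 | r0:Mul1,r1:7,r2:3,r3:1
c2: issue MUL r0<-Mul2 | r0:Mul2,r1:7,r2:3,r3:1
c3: stall | r0:Mul2,r1:7,r2:3,r3:1
c4: stall | r0:Mul2,r1:7,r2:3,r3:1
c5: CDB Mul1=12; issue MUL r1<-Mul1 | r0:Mul2,r1:Mul1,r2:3,r3:1
c6: stall | r0:Mul2,r1:Mul1,r2:3,r3:1
c7: stall | r0:Mul2,r1:Mul1,r2:3,r3:1
c8: stall | r0:Mul2,r1:Mul1,r2:3,r3:1
c9: CDB Mul1=21; issue MUL r0<-Mul1 | r0:Mul1,r1:21,r2:3,r3:1
c10: CDB Mul2=84; issue ADD r1<-Add1 | r0:Mul1,r1:Add1,r2:3,r3:1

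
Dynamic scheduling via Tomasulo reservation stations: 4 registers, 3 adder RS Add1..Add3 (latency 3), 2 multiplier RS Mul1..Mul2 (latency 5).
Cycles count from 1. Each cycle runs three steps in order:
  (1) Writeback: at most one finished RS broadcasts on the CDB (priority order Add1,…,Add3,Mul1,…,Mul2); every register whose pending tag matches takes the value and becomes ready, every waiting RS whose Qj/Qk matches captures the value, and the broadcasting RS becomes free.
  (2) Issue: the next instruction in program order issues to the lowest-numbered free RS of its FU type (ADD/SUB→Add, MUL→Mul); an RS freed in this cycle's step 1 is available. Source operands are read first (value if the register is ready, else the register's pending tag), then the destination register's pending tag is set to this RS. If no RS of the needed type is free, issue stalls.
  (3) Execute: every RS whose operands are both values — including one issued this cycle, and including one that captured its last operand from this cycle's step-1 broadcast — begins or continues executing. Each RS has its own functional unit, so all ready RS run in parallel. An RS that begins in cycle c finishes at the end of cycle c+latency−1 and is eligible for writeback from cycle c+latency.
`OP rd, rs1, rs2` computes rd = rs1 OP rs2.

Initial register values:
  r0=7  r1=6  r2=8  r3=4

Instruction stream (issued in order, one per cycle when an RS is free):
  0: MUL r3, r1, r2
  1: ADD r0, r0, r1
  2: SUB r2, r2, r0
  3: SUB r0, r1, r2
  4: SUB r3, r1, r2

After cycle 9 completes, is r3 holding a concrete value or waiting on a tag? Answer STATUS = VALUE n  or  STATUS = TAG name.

STATUS = TAG Add1

  c1: issue MUL r3<-Mul1  regs: r0:7,r1:6,r2:8,r3:Mul1
  c2: issue ADD r0<-Add1  regs: r0:Add1,r1:6,r2:8,r3:Mul1
  c3: issue SUB r2<-Add2  regs: r0:Add1,r1:6,r2:Add2,r3:Mul1
  c4: issue SUB r0<-Add3  regs: r0:Add3,r1:6,r2:Add2,r3:Mul1
  c5: CDB Add1=13; issue SUB r3<-Add1  regs: r0:Add3,r1:6,r2:Add2,r3:Add1
  c6: CDB Mul1=48  regs: r0:Add3,r1:6,r2:Add2,r3:Add1
  c7: -  regs: r0:Add3,r1:6,r2:Add2,r3:Add1
  c8: CDB Add2=-5  regs: r0:Add3,r1:6,r2:-5,r3:Add1
  c9: -  regs: r0:Add3,r1:6,r2:-5,r3:Add1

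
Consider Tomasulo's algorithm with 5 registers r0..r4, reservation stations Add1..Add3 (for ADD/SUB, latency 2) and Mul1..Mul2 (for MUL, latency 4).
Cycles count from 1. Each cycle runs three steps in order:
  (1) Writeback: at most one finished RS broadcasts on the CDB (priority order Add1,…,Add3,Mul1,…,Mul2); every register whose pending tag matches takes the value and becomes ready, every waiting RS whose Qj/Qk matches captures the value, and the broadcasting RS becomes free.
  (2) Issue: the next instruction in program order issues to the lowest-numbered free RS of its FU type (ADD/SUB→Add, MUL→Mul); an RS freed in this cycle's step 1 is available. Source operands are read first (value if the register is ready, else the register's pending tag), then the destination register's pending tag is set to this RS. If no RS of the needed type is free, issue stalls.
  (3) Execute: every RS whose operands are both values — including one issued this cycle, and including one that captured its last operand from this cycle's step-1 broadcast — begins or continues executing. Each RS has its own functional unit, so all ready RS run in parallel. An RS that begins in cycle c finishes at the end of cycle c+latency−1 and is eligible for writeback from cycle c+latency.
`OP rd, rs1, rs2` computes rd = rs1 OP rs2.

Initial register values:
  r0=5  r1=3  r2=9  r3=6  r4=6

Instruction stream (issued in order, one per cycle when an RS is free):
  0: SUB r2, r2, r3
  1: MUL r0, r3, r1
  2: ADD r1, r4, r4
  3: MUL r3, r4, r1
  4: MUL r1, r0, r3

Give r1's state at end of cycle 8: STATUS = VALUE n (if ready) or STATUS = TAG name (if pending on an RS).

cycle 1: issue SUB r2<-Add1 // r0:5,r1:3,r2:Add1,r3:6,r4:6
cycle 2: issue MUL r0<-Mul1 // r0:Mul1,r1:3,r2:Add1,r3:6,r4:6
cycle 3: CDB Add1=3; issue ADD r1<-Add1 // r0:Mul1,r1:Add1,r2:3,r3:6,r4:6
cycle 4: issue MUL r3<-Mul2 // r0:Mul1,r1:Add1,r2:3,r3:Mul2,r4:6
cycle 5: CDB Add1=12; stall // r0:Mul1,r1:12,r2:3,r3:Mul2,r4:6
cycle 6: CDB Mul1=18; issue MUL r1<-Mul1 // r0:18,r1:Mul1,r2:3,r3:Mul2,r4:6
cycle 7: - // r0:18,r1:Mul1,r2:3,r3:Mul2,r4:6
cycle 8: - // r0:18,r1:Mul1,r2:3,r3:Mul2,r4:6

STATUS = TAG Mul1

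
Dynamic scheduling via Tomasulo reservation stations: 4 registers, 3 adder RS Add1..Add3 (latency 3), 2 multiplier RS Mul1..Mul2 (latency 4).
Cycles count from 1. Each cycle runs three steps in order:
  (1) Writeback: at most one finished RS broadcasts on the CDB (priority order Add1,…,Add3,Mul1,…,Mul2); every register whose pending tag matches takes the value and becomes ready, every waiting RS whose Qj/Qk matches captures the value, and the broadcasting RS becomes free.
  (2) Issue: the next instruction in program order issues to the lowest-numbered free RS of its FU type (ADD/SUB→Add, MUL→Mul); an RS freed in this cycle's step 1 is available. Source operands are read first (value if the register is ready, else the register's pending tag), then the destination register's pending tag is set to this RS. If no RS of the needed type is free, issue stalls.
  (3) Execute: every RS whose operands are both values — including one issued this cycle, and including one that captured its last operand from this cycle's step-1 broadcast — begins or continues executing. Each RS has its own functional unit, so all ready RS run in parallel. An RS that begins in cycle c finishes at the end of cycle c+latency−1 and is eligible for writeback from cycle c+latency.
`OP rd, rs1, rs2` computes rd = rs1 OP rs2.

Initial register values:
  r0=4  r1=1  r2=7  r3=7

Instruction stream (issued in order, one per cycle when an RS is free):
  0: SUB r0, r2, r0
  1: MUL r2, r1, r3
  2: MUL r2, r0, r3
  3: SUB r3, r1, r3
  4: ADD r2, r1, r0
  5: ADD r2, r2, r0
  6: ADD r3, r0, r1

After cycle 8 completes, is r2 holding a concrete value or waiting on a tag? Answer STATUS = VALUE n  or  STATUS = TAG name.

STATUS = TAG Add3

cycle 1: issue SUB r0<-Add1 // r0:Add1,r1:1,r2:7,r3:7
cycle 2: issue MUL r2<-Mul1 // r0:Add1,r1:1,r2:Mul1,r3:7
cycle 3: issue MUL r2<-Mul2 // r0:Add1,r1:1,r2:Mul2,r3:7
cycle 4: CDB Add1=3; issue SUB r3<-Add1 // r0:3,r1:1,r2:Mul2,r3:Add1
cycle 5: issue ADD r2<-Add2 // r0:3,r1:1,r2:Add2,r3:Add1
cycle 6: CDB Mul1=7; issue ADD r2<-Add3 // r0:3,r1:1,r2:Add3,r3:Add1
cycle 7: CDB Add1=-6; issue ADD r3<-Add1 // r0:3,r1:1,r2:Add3,r3:Add1
cycle 8: CDB Add2=4 // r0:3,r1:1,r2:Add3,r3:Add1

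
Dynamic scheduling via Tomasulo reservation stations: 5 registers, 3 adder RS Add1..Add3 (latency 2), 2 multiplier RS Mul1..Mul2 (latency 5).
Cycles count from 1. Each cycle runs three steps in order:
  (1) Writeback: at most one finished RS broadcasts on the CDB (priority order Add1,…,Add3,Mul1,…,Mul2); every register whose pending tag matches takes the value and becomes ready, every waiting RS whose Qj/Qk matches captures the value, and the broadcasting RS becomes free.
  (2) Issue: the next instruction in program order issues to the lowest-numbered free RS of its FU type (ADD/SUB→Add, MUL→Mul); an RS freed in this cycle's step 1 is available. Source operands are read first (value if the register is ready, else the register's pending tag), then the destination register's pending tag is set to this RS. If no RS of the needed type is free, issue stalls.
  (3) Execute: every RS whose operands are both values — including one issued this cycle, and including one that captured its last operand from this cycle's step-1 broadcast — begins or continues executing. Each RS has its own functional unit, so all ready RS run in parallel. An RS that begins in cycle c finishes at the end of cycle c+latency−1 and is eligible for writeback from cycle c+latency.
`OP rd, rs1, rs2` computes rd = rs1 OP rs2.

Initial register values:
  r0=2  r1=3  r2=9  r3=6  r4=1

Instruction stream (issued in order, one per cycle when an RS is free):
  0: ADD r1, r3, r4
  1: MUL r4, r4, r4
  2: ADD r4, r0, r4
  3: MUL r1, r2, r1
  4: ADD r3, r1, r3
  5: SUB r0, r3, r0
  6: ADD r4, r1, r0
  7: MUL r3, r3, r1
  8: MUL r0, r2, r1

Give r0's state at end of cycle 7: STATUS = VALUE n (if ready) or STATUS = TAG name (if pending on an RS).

STATUS = TAG Add3

cycle 1: issue ADD r1<-Add1 // r0:2,r1:Add1,r2:9,r3:6,r4:1
cycle 2: issue MUL r4<-Mul1 // r0:2,r1:Add1,r2:9,r3:6,r4:Mul1
cycle 3: CDB Add1=7; issue ADD r4<-Add1 // r0:2,r1:7,r2:9,r3:6,r4:Add1
cycle 4: issue MUL r1<-Mul2 // r0:2,r1:Mul2,r2:9,r3:6,r4:Add1
cycle 5: issue ADD r3<-Add2 // r0:2,r1:Mul2,r2:9,r3:Add2,r4:Add1
cycle 6: issue SUB r0<-Add3 // r0:Add3,r1:Mul2,r2:9,r3:Add2,r4:Add1
cycle 7: CDB Mul1=1; stall // r0:Add3,r1:Mul2,r2:9,r3:Add2,r4:Add1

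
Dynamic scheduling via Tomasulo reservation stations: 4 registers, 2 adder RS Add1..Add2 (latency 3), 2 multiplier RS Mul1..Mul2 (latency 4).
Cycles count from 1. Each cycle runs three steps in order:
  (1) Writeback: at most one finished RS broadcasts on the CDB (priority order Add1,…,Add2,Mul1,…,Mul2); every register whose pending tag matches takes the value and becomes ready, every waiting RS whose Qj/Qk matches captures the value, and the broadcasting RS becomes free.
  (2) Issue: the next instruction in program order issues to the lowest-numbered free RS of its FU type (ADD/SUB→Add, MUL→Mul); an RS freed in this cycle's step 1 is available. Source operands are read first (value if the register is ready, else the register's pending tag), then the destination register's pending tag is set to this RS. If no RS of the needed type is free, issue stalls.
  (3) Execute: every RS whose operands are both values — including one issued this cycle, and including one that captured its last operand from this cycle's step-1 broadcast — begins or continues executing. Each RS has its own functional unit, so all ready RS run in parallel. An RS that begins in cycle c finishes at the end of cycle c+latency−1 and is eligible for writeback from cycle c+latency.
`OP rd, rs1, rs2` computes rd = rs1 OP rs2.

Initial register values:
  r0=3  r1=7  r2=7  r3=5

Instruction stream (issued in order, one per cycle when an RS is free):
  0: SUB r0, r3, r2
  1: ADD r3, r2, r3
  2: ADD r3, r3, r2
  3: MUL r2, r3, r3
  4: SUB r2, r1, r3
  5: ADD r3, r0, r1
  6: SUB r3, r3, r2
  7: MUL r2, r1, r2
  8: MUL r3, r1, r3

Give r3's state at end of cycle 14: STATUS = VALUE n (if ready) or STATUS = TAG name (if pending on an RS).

STATUS = TAG Mul1

  c1: issue SUB r0<-Add1  regs: r0:Add1,r1:7,r2:7,r3:5
  c2: issue ADD r3<-Add2  regs: r0:Add1,r1:7,r2:7,r3:Add2
  c3: stall  regs: r0:Add1,r1:7,r2:7,r3:Add2
  c4: CDB Add1=-2; issue ADD r3<-Add1  regs: r0:-2,r1:7,r2:7,r3:Add1
  c5: CDB Add2=12; issue MUL r2<-Mul1  regs: r0:-2,r1:7,r2:Mul1,r3:Add1
  c6: issue SUB r2<-Add2  regs: r0:-2,r1:7,r2:Add2,r3:Add1
  c7: stall  regs: r0:-2,r1:7,r2:Add2,r3:Add1
  c8: CDB Add1=19; issue ADD r3<-Add1  regs: r0:-2,r1:7,r2:Add2,r3:Add1
  c9: stall  regs: r0:-2,r1:7,r2:Add2,r3:Add1
  c10: stall  regs: r0:-2,r1:7,r2:Add2,r3:Add1
  c11: CDB Add1=5; issue SUB r3<-Add1  regs: r0:-2,r1:7,r2:Add2,r3:Add1
  c12: CDB Add2=-12; issue MUL r2<-Mul2  regs: r0:-2,r1:7,r2:Mul2,r3:Add1
  c13: CDB Mul1=361; issue MUL r3<-Mul1  regs: r0:-2,r1:7,r2:Mul2,r3:Mul1
  c14: -  regs: r0:-2,r1:7,r2:Mul2,r3:Mul1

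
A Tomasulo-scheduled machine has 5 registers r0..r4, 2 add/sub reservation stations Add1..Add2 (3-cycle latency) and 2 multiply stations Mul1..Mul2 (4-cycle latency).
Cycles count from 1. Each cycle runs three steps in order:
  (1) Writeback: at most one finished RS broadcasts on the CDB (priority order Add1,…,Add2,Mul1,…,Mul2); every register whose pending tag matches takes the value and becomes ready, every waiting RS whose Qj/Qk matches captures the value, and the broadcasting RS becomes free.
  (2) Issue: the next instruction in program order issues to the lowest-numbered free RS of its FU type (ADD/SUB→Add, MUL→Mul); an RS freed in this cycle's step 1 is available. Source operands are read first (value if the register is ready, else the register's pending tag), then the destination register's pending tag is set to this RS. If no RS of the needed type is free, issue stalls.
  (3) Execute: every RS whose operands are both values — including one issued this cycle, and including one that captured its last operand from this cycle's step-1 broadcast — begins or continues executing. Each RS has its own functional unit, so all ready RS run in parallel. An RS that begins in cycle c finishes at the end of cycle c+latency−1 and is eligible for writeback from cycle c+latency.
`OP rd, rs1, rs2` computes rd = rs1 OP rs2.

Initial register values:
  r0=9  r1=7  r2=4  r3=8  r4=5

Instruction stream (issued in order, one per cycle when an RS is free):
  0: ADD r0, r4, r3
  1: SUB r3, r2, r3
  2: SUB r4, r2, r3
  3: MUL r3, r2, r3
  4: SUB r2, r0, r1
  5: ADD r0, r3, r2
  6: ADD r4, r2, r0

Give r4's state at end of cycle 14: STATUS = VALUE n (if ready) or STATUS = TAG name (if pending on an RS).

c1: issue ADD r0<-Add1 | r0:Add1,r1:7,r2:4,r3:8,r4:5
c2: issue SUB r3<-Add2 | r0:Add1,r1:7,r2:4,r3:Add2,r4:5
c3: stall | r0:Add1,r1:7,r2:4,r3:Add2,r4:5
c4: CDB Add1=13; issue SUB r4<-Add1 | r0:13,r1:7,r2:4,r3:Add2,r4:Add1
c5: CDB Add2=-4; issue MUL r3<-Mul1 | r0:13,r1:7,r2:4,r3:Mul1,r4:Add1
c6: issue SUB r2<-Add2 | r0:13,r1:7,r2:Add2,r3:Mul1,r4:Add1
c7: stall | r0:13,r1:7,r2:Add2,r3:Mul1,r4:Add1
c8: CDB Add1=8; issue ADD r0<-Add1 | r0:Add1,r1:7,r2:Add2,r3:Mul1,r4:8
c9: CDB Add2=6; issue ADD r4<-Add2 | r0:Add1,r1:7,r2:6,r3:Mul1,r4:Add2
c10: CDB Mul1=-16 | r0:Add1,r1:7,r2:6,r3:-16,r4:Add2
c11: - | r0:Add1,r1:7,r2:6,r3:-16,r4:Add2
c12: - | r0:Add1,r1:7,r2:6,r3:-16,r4:Add2
c13: CDB Add1=-10 | r0:-10,r1:7,r2:6,r3:-16,r4:Add2
c14: - | r0:-10,r1:7,r2:6,r3:-16,r4:Add2

STATUS = TAG Add2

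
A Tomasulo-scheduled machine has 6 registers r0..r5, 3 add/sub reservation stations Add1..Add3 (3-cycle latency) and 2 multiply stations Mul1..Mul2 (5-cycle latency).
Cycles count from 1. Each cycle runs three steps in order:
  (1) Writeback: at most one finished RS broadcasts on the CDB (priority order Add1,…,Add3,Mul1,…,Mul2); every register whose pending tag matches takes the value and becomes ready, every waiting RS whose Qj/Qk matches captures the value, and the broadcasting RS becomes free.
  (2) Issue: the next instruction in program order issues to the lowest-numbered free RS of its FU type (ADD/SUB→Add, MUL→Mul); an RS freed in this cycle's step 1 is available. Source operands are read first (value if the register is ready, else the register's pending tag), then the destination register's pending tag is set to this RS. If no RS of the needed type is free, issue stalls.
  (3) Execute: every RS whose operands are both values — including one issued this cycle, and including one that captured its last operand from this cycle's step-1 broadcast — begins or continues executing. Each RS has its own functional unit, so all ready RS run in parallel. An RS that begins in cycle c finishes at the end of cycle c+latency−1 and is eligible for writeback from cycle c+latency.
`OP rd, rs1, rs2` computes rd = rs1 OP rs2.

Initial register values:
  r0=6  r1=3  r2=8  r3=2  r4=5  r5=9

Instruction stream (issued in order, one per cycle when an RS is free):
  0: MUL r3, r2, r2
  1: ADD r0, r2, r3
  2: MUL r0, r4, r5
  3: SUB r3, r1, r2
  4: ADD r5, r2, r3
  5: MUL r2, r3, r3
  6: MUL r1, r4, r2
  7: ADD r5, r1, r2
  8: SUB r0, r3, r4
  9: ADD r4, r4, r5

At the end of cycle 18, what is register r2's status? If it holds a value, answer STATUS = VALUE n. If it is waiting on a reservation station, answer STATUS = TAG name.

  c1: issue MUL r3<-Mul1  regs: r0:6,r1:3,r2:8,r3:Mul1,r4:5,r5:9
  c2: issue ADD r0<-Add1  regs: r0:Add1,r1:3,r2:8,r3:Mul1,r4:5,r5:9
  c3: issue MUL r0<-Mul2  regs: r0:Mul2,r1:3,r2:8,r3:Mul1,r4:5,r5:9
  c4: issue SUB r3<-Add2  regs: r0:Mul2,r1:3,r2:8,r3:Add2,r4:5,r5:9
  c5: issue ADD r5<-Add3  regs: r0:Mul2,r1:3,r2:8,r3:Add2,r4:5,r5:Add3
  c6: CDB Mul1=64; issue MUL r2<-Mul1  regs: r0:Mul2,r1:3,r2:Mul1,r3:Add2,r4:5,r5:Add3
  c7: CDB Add2=-5; stall  regs: r0:Mul2,r1:3,r2:Mul1,r3:-5,r4:5,r5:Add3
  c8: CDB Mul2=45; issue MUL r1<-Mul2  regs: r0:45,r1:Mul2,r2:Mul1,r3:-5,r4:5,r5:Add3
  c9: CDB Add1=72; issue ADD r5<-Add1  regs: r0:45,r1:Mul2,r2:Mul1,r3:-5,r4:5,r5:Add1
  c10: CDB Add3=3; issue SUB r0<-Add2  regs: r0:Add2,r1:Mul2,r2:Mul1,r3:-5,r4:5,r5:Add1
  c11: issue ADD r4<-Add3  regs: r0:Add2,r1:Mul2,r2:Mul1,r3:-5,r4:Add3,r5:Add1
  c12: CDB Mul1=25  regs: r0:Add2,r1:Mul2,r2:25,r3:-5,r4:Add3,r5:Add1
  c13: CDB Add2=-10  regs: r0:-10,r1:Mul2,r2:25,r3:-5,r4:Add3,r5:Add1
  c14: -  regs: r0:-10,r1:Mul2,r2:25,r3:-5,r4:Add3,r5:Add1
  c15: -  regs: r0:-10,r1:Mul2,r2:25,r3:-5,r4:Add3,r5:Add1
  c16: -  regs: r0:-10,r1:Mul2,r2:25,r3:-5,r4:Add3,r5:Add1
  c17: CDB Mul2=125  regs: r0:-10,r1:125,r2:25,r3:-5,r4:Add3,r5:Add1
  c18: -  regs: r0:-10,r1:125,r2:25,r3:-5,r4:Add3,r5:Add1

STATUS = VALUE 25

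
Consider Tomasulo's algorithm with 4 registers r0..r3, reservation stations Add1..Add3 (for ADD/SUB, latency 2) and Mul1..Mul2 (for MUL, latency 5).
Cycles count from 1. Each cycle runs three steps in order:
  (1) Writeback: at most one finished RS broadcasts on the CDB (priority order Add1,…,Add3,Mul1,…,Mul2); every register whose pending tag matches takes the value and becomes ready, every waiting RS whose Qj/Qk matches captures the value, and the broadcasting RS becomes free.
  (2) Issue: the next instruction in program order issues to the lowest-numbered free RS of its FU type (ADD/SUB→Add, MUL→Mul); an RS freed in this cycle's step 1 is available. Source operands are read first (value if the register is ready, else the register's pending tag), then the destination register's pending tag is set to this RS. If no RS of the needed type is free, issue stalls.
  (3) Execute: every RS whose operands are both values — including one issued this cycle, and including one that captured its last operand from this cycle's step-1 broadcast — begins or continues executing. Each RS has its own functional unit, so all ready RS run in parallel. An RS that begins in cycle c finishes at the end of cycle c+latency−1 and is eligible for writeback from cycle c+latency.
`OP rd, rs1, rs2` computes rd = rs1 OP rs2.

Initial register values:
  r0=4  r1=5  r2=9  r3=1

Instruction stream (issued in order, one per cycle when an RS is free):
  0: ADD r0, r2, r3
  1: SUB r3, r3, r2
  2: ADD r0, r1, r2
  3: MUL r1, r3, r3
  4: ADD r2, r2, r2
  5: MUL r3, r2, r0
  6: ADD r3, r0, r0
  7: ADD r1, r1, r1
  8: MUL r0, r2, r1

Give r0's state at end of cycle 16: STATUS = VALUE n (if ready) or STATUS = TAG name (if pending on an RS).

cycle 1: issue ADD r0<-Add1 // r0:Add1,r1:5,r2:9,r3:1
cycle 2: issue SUB r3<-Add2 // r0:Add1,r1:5,r2:9,r3:Add2
cycle 3: CDB Add1=10; issue ADD r0<-Add1 // r0:Add1,r1:5,r2:9,r3:Add2
cycle 4: CDB Add2=-8; issue MUL r1<-Mul1 // r0:Add1,r1:Mul1,r2:9,r3:-8
cycle 5: CDB Add1=14; issue ADD r2<-Add1 // r0:14,r1:Mul1,r2:Add1,r3:-8
cycle 6: issue MUL r3<-Mul2 // r0:14,r1:Mul1,r2:Add1,r3:Mul2
cycle 7: CDB Add1=18; issue ADD r3<-Add1 // r0:14,r1:Mul1,r2:18,r3:Add1
cycle 8: issue ADD r1<-Add2 // r0:14,r1:Add2,r2:18,r3:Add1
cycle 9: CDB Add1=28; stall // r0:14,r1:Add2,r2:18,r3:28
cycle 10: CDB Mul1=64; issue MUL r0<-Mul1 // r0:Mul1,r1:Add2,r2:18,r3:28
cycle 11: - // r0:Mul1,r1:Add2,r2:18,r3:28
cycle 12: CDB Add2=128 // r0:Mul1,r1:128,r2:18,r3:28
cycle 13: CDB Mul2=252 // r0:Mul1,r1:128,r2:18,r3:28
cycle 14: - // r0:Mul1,r1:128,r2:18,r3:28
cycle 15: - // r0:Mul1,r1:128,r2:18,r3:28
cycle 16: - // r0:Mul1,r1:128,r2:18,r3:28

STATUS = TAG Mul1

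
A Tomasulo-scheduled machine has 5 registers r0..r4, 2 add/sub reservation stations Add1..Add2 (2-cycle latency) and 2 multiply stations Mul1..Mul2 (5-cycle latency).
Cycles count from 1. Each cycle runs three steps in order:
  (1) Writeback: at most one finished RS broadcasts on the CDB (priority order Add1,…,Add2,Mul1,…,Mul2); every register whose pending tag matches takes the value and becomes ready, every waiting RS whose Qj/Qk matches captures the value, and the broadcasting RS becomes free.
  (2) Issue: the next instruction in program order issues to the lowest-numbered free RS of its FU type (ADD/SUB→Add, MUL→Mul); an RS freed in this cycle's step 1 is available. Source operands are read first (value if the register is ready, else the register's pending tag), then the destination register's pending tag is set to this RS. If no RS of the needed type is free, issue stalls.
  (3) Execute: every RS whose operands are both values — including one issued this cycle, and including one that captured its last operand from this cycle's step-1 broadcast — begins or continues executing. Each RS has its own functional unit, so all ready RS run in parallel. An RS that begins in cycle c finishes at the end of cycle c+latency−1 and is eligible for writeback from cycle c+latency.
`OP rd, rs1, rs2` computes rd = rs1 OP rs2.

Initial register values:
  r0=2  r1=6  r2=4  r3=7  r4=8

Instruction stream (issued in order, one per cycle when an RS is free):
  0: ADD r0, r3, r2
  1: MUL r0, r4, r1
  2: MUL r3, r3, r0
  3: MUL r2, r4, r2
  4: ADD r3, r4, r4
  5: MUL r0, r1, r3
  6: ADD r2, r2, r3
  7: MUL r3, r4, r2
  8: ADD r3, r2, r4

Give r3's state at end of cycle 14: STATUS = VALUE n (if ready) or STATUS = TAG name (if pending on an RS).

c1: issue ADD r0<-Add1 | r0:Add1,r1:6,r2:4,r3:7,r4:8
c2: issue MUL r0<-Mul1 | r0:Mul1,r1:6,r2:4,r3:7,r4:8
c3: CDB Add1=11; issue MUL r3<-Mul2 | r0:Mul1,r1:6,r2:4,r3:Mul2,r4:8
c4: stall | r0:Mul1,r1:6,r2:4,r3:Mul2,r4:8
c5: stall | r0:Mul1,r1:6,r2:4,r3:Mul2,r4:8
c6: stall | r0:Mul1,r1:6,r2:4,r3:Mul2,r4:8
c7: CDB Mul1=48; issue MUL r2<-Mul1 | r0:48,r1:6,r2:Mul1,r3:Mul2,r4:8
c8: issue ADD r3<-Add1 | r0:48,r1:6,r2:Mul1,r3:Add1,r4:8
c9: stall | r0:48,r1:6,r2:Mul1,r3:Add1,r4:8
c10: CDB Add1=16; stall | r0:48,r1:6,r2:Mul1,r3:16,r4:8
c11: stall | r0:48,r1:6,r2:Mul1,r3:16,r4:8
c12: CDB Mul1=32; issue MUL r0<-Mul1 | r0:Mul1,r1:6,r2:32,r3:16,r4:8
c13: CDB Mul2=336; issue ADD r2<-Add1 | r0:Mul1,r1:6,r2:Add1,r3:16,r4:8
c14: issue MUL r3<-Mul2 | r0:Mul1,r1:6,r2:Add1,r3:Mul2,r4:8

STATUS = TAG Mul2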